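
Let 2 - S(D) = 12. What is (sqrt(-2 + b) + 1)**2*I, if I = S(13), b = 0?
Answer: 10 - 20*I*sqrt(2) ≈ 10.0 - 28.284*I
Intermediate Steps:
S(D) = -10 (S(D) = 2 - 1*12 = 2 - 12 = -10)
I = -10
(sqrt(-2 + b) + 1)**2*I = (sqrt(-2 + 0) + 1)**2*(-10) = (sqrt(-2) + 1)**2*(-10) = (I*sqrt(2) + 1)**2*(-10) = (1 + I*sqrt(2))**2*(-10) = -10*(1 + I*sqrt(2))**2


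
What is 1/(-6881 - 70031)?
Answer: -1/76912 ≈ -1.3002e-5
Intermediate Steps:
1/(-6881 - 70031) = 1/(-76912) = -1/76912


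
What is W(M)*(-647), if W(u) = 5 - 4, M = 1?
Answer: -647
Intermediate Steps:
W(u) = 1
W(M)*(-647) = 1*(-647) = -647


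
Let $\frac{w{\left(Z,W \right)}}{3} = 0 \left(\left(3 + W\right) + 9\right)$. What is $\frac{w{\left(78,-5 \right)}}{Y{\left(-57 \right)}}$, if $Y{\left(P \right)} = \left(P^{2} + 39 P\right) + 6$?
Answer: $0$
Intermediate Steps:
$Y{\left(P \right)} = 6 + P^{2} + 39 P$
$w{\left(Z,W \right)} = 0$ ($w{\left(Z,W \right)} = 3 \cdot 0 \left(\left(3 + W\right) + 9\right) = 3 \cdot 0 \left(12 + W\right) = 3 \cdot 0 = 0$)
$\frac{w{\left(78,-5 \right)}}{Y{\left(-57 \right)}} = \frac{0}{6 + \left(-57\right)^{2} + 39 \left(-57\right)} = \frac{0}{6 + 3249 - 2223} = \frac{0}{1032} = 0 \cdot \frac{1}{1032} = 0$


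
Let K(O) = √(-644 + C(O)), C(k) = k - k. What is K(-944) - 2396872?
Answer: -2396872 + 2*I*√161 ≈ -2.3969e+6 + 25.377*I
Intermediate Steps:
C(k) = 0
K(O) = 2*I*√161 (K(O) = √(-644 + 0) = √(-644) = 2*I*√161)
K(-944) - 2396872 = 2*I*√161 - 2396872 = -2396872 + 2*I*√161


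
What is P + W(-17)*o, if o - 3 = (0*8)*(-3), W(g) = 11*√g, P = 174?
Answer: 174 + 33*I*√17 ≈ 174.0 + 136.06*I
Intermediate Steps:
o = 3 (o = 3 + (0*8)*(-3) = 3 + 0*(-3) = 3 + 0 = 3)
P + W(-17)*o = 174 + (11*√(-17))*3 = 174 + (11*(I*√17))*3 = 174 + (11*I*√17)*3 = 174 + 33*I*√17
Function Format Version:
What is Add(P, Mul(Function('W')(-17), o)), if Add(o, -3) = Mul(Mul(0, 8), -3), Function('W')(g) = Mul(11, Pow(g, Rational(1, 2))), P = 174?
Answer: Add(174, Mul(33, I, Pow(17, Rational(1, 2)))) ≈ Add(174.00, Mul(136.06, I))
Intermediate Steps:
o = 3 (o = Add(3, Mul(Mul(0, 8), -3)) = Add(3, Mul(0, -3)) = Add(3, 0) = 3)
Add(P, Mul(Function('W')(-17), o)) = Add(174, Mul(Mul(11, Pow(-17, Rational(1, 2))), 3)) = Add(174, Mul(Mul(11, Mul(I, Pow(17, Rational(1, 2)))), 3)) = Add(174, Mul(Mul(11, I, Pow(17, Rational(1, 2))), 3)) = Add(174, Mul(33, I, Pow(17, Rational(1, 2))))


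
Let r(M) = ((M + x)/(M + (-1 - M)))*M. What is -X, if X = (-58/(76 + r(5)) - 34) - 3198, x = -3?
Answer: 106685/33 ≈ 3232.9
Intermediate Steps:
r(M) = M*(3 - M) (r(M) = ((M - 3)/(M + (-1 - M)))*M = ((-3 + M)/(-1))*M = ((-3 + M)*(-1))*M = (3 - M)*M = M*(3 - M))
X = -106685/33 (X = (-58/(76 + 5*(3 - 1*5)) - 34) - 3198 = (-58/(76 + 5*(3 - 5)) - 34) - 3198 = (-58/(76 + 5*(-2)) - 34) - 3198 = (-58/(76 - 10) - 34) - 3198 = (-58/66 - 34) - 3198 = (-58*1/66 - 34) - 3198 = (-29/33 - 34) - 3198 = -1151/33 - 3198 = -106685/33 ≈ -3232.9)
-X = -1*(-106685/33) = 106685/33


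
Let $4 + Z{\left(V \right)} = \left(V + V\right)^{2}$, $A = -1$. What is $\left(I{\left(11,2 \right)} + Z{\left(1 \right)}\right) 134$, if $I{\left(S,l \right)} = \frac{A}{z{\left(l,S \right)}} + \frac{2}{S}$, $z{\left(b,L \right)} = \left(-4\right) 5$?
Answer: $\frac{3417}{110} \approx 31.064$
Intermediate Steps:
$Z{\left(V \right)} = -4 + 4 V^{2}$ ($Z{\left(V \right)} = -4 + \left(V + V\right)^{2} = -4 + \left(2 V\right)^{2} = -4 + 4 V^{2}$)
$z{\left(b,L \right)} = -20$
$I{\left(S,l \right)} = \frac{1}{20} + \frac{2}{S}$ ($I{\left(S,l \right)} = - \frac{1}{-20} + \frac{2}{S} = \left(-1\right) \left(- \frac{1}{20}\right) + \frac{2}{S} = \frac{1}{20} + \frac{2}{S}$)
$\left(I{\left(11,2 \right)} + Z{\left(1 \right)}\right) 134 = \left(\frac{40 + 11}{20 \cdot 11} - \left(4 - 4 \cdot 1^{2}\right)\right) 134 = \left(\frac{1}{20} \cdot \frac{1}{11} \cdot 51 + \left(-4 + 4 \cdot 1\right)\right) 134 = \left(\frac{51}{220} + \left(-4 + 4\right)\right) 134 = \left(\frac{51}{220} + 0\right) 134 = \frac{51}{220} \cdot 134 = \frac{3417}{110}$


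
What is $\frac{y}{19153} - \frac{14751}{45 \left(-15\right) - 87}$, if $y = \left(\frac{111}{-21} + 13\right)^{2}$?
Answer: $\frac{4615330413}{238378238} \approx 19.361$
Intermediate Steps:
$y = \frac{2916}{49}$ ($y = \left(111 \left(- \frac{1}{21}\right) + 13\right)^{2} = \left(- \frac{37}{7} + 13\right)^{2} = \left(\frac{54}{7}\right)^{2} = \frac{2916}{49} \approx 59.51$)
$\frac{y}{19153} - \frac{14751}{45 \left(-15\right) - 87} = \frac{2916}{49 \cdot 19153} - \frac{14751}{45 \left(-15\right) - 87} = \frac{2916}{49} \cdot \frac{1}{19153} - \frac{14751}{-675 - 87} = \frac{2916}{938497} - \frac{14751}{-762} = \frac{2916}{938497} - - \frac{4917}{254} = \frac{2916}{938497} + \frac{4917}{254} = \frac{4615330413}{238378238}$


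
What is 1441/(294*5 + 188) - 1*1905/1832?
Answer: -259289/1518728 ≈ -0.17073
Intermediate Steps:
1441/(294*5 + 188) - 1*1905/1832 = 1441/(1470 + 188) - 1905*1/1832 = 1441/1658 - 1905/1832 = -259289/1518728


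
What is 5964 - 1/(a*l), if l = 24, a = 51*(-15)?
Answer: 109499041/18360 ≈ 5964.0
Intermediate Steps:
a = -765
5964 - 1/(a*l) = 5964 - 1/((-765*24)) = 5964 - 1/(-18360) = 5964 - 1*(-1/18360) = 5964 + 1/18360 = 109499041/18360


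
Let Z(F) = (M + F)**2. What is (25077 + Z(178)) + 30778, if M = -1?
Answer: 87184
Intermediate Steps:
Z(F) = (-1 + F)**2
(25077 + Z(178)) + 30778 = (25077 + (-1 + 178)**2) + 30778 = (25077 + 177**2) + 30778 = (25077 + 31329) + 30778 = 56406 + 30778 = 87184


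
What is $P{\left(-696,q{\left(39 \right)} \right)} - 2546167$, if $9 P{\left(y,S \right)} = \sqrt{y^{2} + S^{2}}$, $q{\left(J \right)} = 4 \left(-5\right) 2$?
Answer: $-2546167 + \frac{8 \sqrt{7594}}{9} \approx -2.5461 \cdot 10^{6}$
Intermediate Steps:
$q{\left(J \right)} = -40$ ($q{\left(J \right)} = \left(-20\right) 2 = -40$)
$P{\left(y,S \right)} = \frac{\sqrt{S^{2} + y^{2}}}{9}$ ($P{\left(y,S \right)} = \frac{\sqrt{y^{2} + S^{2}}}{9} = \frac{\sqrt{S^{2} + y^{2}}}{9}$)
$P{\left(-696,q{\left(39 \right)} \right)} - 2546167 = \frac{\sqrt{\left(-40\right)^{2} + \left(-696\right)^{2}}}{9} - 2546167 = \frac{\sqrt{1600 + 484416}}{9} - 2546167 = \frac{\sqrt{486016}}{9} - 2546167 = \frac{8 \sqrt{7594}}{9} - 2546167 = -2546167 + \frac{8 \sqrt{7594}}{9}$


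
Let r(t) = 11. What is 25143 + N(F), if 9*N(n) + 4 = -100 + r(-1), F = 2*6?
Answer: 75398/3 ≈ 25133.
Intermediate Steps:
F = 12
N(n) = -31/3 (N(n) = -4/9 + (-100 + 11)/9 = -4/9 + (⅑)*(-89) = -4/9 - 89/9 = -31/3)
25143 + N(F) = 25143 - 31/3 = 75398/3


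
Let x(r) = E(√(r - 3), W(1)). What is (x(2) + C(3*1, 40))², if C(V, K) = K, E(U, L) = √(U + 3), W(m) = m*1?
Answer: (40 + √(3 + I))² ≈ 1743.4 + 23.79*I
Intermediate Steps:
W(m) = m
E(U, L) = √(3 + U)
x(r) = √(3 + √(-3 + r)) (x(r) = √(3 + √(r - 3)) = √(3 + √(-3 + r)))
(x(2) + C(3*1, 40))² = (√(3 + √(-3 + 2)) + 40)² = (√(3 + √(-1)) + 40)² = (√(3 + I) + 40)² = (40 + √(3 + I))²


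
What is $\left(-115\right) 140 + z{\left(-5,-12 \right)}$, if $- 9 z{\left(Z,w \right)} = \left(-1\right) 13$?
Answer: $- \frac{144887}{9} \approx -16099.0$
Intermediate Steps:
$z{\left(Z,w \right)} = \frac{13}{9}$ ($z{\left(Z,w \right)} = - \frac{\left(-1\right) 13}{9} = \left(- \frac{1}{9}\right) \left(-13\right) = \frac{13}{9}$)
$\left(-115\right) 140 + z{\left(-5,-12 \right)} = \left(-115\right) 140 + \frac{13}{9} = -16100 + \frac{13}{9} = - \frac{144887}{9}$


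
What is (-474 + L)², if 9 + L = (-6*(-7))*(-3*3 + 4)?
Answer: 480249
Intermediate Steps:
L = -219 (L = -9 + (-6*(-7))*(-3*3 + 4) = -9 + 42*(-9 + 4) = -9 + 42*(-5) = -9 - 210 = -219)
(-474 + L)² = (-474 - 219)² = (-693)² = 480249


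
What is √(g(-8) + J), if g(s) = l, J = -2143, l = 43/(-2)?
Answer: 3*I*√962/2 ≈ 46.524*I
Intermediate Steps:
l = -43/2 (l = 43*(-½) = -43/2 ≈ -21.500)
g(s) = -43/2
√(g(-8) + J) = √(-43/2 - 2143) = √(-4329/2) = 3*I*√962/2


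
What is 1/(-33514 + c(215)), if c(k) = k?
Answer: -1/33299 ≈ -3.0031e-5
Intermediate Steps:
1/(-33514 + c(215)) = 1/(-33514 + 215) = 1/(-33299) = -1/33299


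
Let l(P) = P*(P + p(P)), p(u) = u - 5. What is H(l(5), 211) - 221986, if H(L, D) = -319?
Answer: -222305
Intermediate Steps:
p(u) = -5 + u
l(P) = P*(-5 + 2*P) (l(P) = P*(P + (-5 + P)) = P*(-5 + 2*P))
H(l(5), 211) - 221986 = -319 - 221986 = -222305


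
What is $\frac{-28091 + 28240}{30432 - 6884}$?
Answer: $\frac{149}{23548} \approx 0.0063275$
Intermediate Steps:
$\frac{-28091 + 28240}{30432 - 6884} = \frac{149}{23548}$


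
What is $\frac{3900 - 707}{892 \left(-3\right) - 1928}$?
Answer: $- \frac{3193}{4604} \approx -0.69353$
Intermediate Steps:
$\frac{3900 - 707}{892 \left(-3\right) - 1928} = \frac{3193}{-2676 - 1928} = \frac{3193}{-4604} = 3193 \left(- \frac{1}{4604}\right) = - \frac{3193}{4604}$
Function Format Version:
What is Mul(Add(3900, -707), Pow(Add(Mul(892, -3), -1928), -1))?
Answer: Rational(-3193, 4604) ≈ -0.69353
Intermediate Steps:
Mul(Add(3900, -707), Pow(Add(Mul(892, -3), -1928), -1)) = Mul(3193, Pow(Add(-2676, -1928), -1)) = Mul(3193, Pow(-4604, -1)) = Mul(3193, Rational(-1, 4604)) = Rational(-3193, 4604)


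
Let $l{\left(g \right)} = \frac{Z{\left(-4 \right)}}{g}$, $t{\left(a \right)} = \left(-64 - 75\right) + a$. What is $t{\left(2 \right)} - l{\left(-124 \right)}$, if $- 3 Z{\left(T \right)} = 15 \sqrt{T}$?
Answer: $-137 - \frac{5 i}{62} \approx -137.0 - 0.080645 i$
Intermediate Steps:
$t{\left(a \right)} = -139 + a$
$Z{\left(T \right)} = - 5 \sqrt{T}$ ($Z{\left(T \right)} = - \frac{15 \sqrt{T}}{3} = - 5 \sqrt{T}$)
$l{\left(g \right)} = - \frac{10 i}{g}$ ($l{\left(g \right)} = \frac{\left(-5\right) \sqrt{-4}}{g} = \frac{\left(-5\right) 2 i}{g} = \frac{\left(-10\right) i}{g} = - \frac{10 i}{g}$)
$t{\left(2 \right)} - l{\left(-124 \right)} = \left(-139 + 2\right) - - \frac{10 i}{-124} = -137 - \left(-10\right) i \left(- \frac{1}{124}\right) = -137 - \frac{5 i}{62}$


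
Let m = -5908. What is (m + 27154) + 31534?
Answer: 52780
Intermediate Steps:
(m + 27154) + 31534 = (-5908 + 27154) + 31534 = 21246 + 31534 = 52780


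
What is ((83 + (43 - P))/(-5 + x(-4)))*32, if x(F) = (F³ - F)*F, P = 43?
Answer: 2656/235 ≈ 11.302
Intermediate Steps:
x(F) = F*(F³ - F)
((83 + (43 - P))/(-5 + x(-4)))*32 = ((83 + (43 - 1*43))/(-5 + ((-4)⁴ - 1*(-4)²)))*32 = ((83 + (43 - 43))/(-5 + (256 - 1*16)))*32 = ((83 + 0)/(-5 + (256 - 16)))*32 = (83/(-5 + 240))*32 = (83/235)*32 = 2656/235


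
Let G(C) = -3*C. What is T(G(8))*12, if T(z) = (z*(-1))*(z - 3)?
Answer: -7776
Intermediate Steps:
T(z) = -z*(-3 + z) (T(z) = (-z)*(-3 + z) = -z*(-3 + z))
T(G(8))*12 = ((-3*8)*(3 - (-3)*8))*12 = -24*(3 - 1*(-24))*12 = -24*(3 + 24)*12 = -24*27*12 = -648*12 = -7776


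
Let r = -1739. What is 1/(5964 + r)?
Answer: 1/4225 ≈ 0.00023669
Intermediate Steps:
1/(5964 + r) = 1/(5964 - 1739) = 1/4225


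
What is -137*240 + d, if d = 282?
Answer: -32598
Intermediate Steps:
-137*240 + d = -137*240 + 282 = -32880 + 282 = -32598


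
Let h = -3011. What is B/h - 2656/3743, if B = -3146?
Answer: 3778262/11270173 ≈ 0.33524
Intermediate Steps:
B/h - 2656/3743 = -3146/(-3011) - 2656/3743 = -3146*(-1/3011) - 2656*1/3743 = 3146/3011 - 2656/3743 = 3778262/11270173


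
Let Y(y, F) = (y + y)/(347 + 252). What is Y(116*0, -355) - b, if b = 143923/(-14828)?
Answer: 143923/14828 ≈ 9.7062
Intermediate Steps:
Y(y, F) = 2*y/599 (Y(y, F) = (2*y)/599 = (2*y)*(1/599) = 2*y/599)
b = -143923/14828 (b = 143923*(-1/14828) = -143923/14828 ≈ -9.7062)
Y(116*0, -355) - b = 2*(116*0)/599 - 1*(-143923/14828) = (2/599)*0 + 143923/14828 = 0 + 143923/14828 = 143923/14828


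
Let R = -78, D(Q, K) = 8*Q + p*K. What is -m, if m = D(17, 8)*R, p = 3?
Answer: 12480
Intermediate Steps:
D(Q, K) = 3*K + 8*Q (D(Q, K) = 8*Q + 3*K = 3*K + 8*Q)
m = -12480 (m = (3*8 + 8*17)*(-78) = (24 + 136)*(-78) = 160*(-78) = -12480)
-m = -1*(-12480) = 12480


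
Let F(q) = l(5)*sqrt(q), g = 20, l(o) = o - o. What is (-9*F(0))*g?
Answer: 0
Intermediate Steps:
l(o) = 0
F(q) = 0 (F(q) = 0*sqrt(q) = 0)
(-9*F(0))*g = -9*0*20 = 0*20 = 0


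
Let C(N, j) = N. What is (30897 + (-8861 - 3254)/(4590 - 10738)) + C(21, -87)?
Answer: 190095979/6148 ≈ 30920.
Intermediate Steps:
(30897 + (-8861 - 3254)/(4590 - 10738)) + C(21, -87) = (30897 + (-8861 - 3254)/(4590 - 10738)) + 21 = (30897 - 12115/(-6148)) + 21 = (30897 - 12115*(-1/6148)) + 21 = (30897 + 12115/6148) + 21 = 189966871/6148 + 21 = 190095979/6148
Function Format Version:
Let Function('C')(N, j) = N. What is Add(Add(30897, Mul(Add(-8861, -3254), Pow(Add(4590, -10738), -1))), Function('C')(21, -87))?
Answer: Rational(190095979, 6148) ≈ 30920.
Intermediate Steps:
Add(Add(30897, Mul(Add(-8861, -3254), Pow(Add(4590, -10738), -1))), Function('C')(21, -87)) = Add(Add(30897, Mul(Add(-8861, -3254), Pow(Add(4590, -10738), -1))), 21) = Add(Add(30897, Mul(-12115, Pow(-6148, -1))), 21) = Add(Add(30897, Mul(-12115, Rational(-1, 6148))), 21) = Add(Add(30897, Rational(12115, 6148)), 21) = Add(Rational(189966871, 6148), 21) = Rational(190095979, 6148)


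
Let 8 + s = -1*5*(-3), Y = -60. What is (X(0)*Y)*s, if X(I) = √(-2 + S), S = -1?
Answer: -420*I*√3 ≈ -727.46*I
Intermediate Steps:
s = 7 (s = -8 - 1*5*(-3) = -8 - 5*(-3) = -8 + 15 = 7)
X(I) = I*√3 (X(I) = √(-2 - 1) = √(-3) = I*√3)
(X(0)*Y)*s = ((I*√3)*(-60))*7 = -60*I*√3*7 = -420*I*√3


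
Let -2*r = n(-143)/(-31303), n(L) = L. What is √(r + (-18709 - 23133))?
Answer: I*√164000198089370/62606 ≈ 204.55*I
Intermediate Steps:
r = -143/62606 (r = -(-143)/(2*(-31303)) = -(-143)*(-1)/(2*31303) = -½*143/31303 = -143/62606 ≈ -0.0022841)
√(r + (-18709 - 23133)) = √(-143/62606 + (-18709 - 23133)) = √(-143/62606 - 41842) = √(-2619560395/62606) = I*√164000198089370/62606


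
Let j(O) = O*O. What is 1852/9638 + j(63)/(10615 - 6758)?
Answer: 3242599/2655269 ≈ 1.2212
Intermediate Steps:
j(O) = O²
1852/9638 + j(63)/(10615 - 6758) = 1852/9638 + 63²/(10615 - 6758) = 1852*(1/9638) + 3969/3857 = 926/4819 + 3969*(1/3857) = 926/4819 + 567/551 = 3242599/2655269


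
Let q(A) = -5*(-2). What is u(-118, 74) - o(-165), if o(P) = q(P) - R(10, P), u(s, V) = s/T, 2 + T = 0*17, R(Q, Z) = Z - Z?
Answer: 49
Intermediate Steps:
R(Q, Z) = 0
T = -2 (T = -2 + 0*17 = -2 + 0 = -2)
q(A) = 10
u(s, V) = -s/2 (u(s, V) = s/(-2) = s*(-1/2) = -s/2)
o(P) = 10 (o(P) = 10 - 1*0 = 10 + 0 = 10)
u(-118, 74) - o(-165) = -1/2*(-118) - 1*10 = 59 - 10 = 49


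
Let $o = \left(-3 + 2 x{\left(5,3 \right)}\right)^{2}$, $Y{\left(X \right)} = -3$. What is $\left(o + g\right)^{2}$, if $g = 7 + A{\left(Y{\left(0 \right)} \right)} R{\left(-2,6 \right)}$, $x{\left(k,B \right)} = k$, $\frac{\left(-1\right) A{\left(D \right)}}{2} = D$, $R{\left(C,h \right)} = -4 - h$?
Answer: $16$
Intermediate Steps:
$A{\left(D \right)} = - 2 D$
$g = -53$ ($g = 7 + \left(-2\right) \left(-3\right) \left(-4 - 6\right) = 7 + 6 \left(-4 - 6\right) = 7 + 6 \left(-10\right) = 7 - 60 = -53$)
$o = 49$ ($o = \left(-3 + 2 \cdot 5\right)^{2} = \left(-3 + 10\right)^{2} = 7^{2} = 49$)
$\left(o + g\right)^{2} = \left(49 - 53\right)^{2} = \left(-4\right)^{2} = 16$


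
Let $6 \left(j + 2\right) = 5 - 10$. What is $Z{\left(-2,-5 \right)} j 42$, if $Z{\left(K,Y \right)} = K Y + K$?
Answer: $-952$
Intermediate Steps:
$j = - \frac{17}{6}$ ($j = -2 + \frac{5 - 10}{6} = -2 + \frac{1}{6} \left(-5\right) = -2 - \frac{5}{6} = - \frac{17}{6} \approx -2.8333$)
$Z{\left(K,Y \right)} = K + K Y$
$Z{\left(-2,-5 \right)} j 42 = - 2 \left(1 - 5\right) \left(- \frac{17}{6}\right) 42 = \left(-2\right) \left(-4\right) \left(- \frac{17}{6}\right) 42 = 8 \left(- \frac{17}{6}\right) 42 = \left(- \frac{68}{3}\right) 42 = -952$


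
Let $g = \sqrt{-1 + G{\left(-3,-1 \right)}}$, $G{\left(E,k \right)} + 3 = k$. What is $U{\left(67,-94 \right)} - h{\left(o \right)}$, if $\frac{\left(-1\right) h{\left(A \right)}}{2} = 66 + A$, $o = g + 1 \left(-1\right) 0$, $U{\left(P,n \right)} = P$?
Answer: $199 + 2 i \sqrt{5} \approx 199.0 + 4.4721 i$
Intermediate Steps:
$G{\left(E,k \right)} = -3 + k$
$g = i \sqrt{5}$ ($g = \sqrt{-1 - 4} = \sqrt{-5} = i \sqrt{5} \approx 2.2361 i$)
$o = i \sqrt{5}$ ($o = i \sqrt{5} + 1 \left(-1\right) 0 = i \sqrt{5} - 0 = i \sqrt{5} + 0 = i \sqrt{5} \approx 2.2361 i$)
$h{\left(A \right)} = -132 - 2 A$ ($h{\left(A \right)} = - 2 \left(66 + A\right) = -132 - 2 A$)
$U{\left(67,-94 \right)} - h{\left(o \right)} = 67 - \left(-132 - 2 i \sqrt{5}\right) = 67 + \left(132 + 2 i \sqrt{5}\right) = 199 + 2 i \sqrt{5}$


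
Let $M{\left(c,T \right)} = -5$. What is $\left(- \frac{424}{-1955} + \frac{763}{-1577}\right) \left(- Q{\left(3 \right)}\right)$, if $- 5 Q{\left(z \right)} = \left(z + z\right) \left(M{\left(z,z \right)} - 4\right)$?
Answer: $\frac{44442918}{15415175} \approx 2.8831$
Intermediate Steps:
$Q{\left(z \right)} = \frac{18 z}{5}$ ($Q{\left(z \right)} = - \frac{\left(z + z\right) \left(-5 - 4\right)}{5} = - \frac{2 z \left(-9\right)}{5} = - \frac{\left(-18\right) z}{5} = \frac{18 z}{5}$)
$\left(- \frac{424}{-1955} + \frac{763}{-1577}\right) \left(- Q{\left(3 \right)}\right) = \left(- \frac{424}{-1955} + \frac{763}{-1577}\right) \left(- \frac{18 \cdot 3}{5}\right) = \left(\left(-424\right) \left(- \frac{1}{1955}\right) + 763 \left(- \frac{1}{1577}\right)\right) \left(\left(-1\right) \frac{54}{5}\right) = \left(\frac{424}{1955} - \frac{763}{1577}\right) \left(- \frac{54}{5}\right) = \left(- \frac{823017}{3083035}\right) \left(- \frac{54}{5}\right) = \frac{44442918}{15415175}$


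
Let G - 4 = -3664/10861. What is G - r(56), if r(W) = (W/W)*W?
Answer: -568436/10861 ≈ -52.337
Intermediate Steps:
r(W) = W (r(W) = 1*W = W)
G = 39780/10861 (G = 4 - 3664/10861 = 39780/10861 ≈ 3.6626)
G - r(56) = 39780/10861 - 1*56 = 39780/10861 - 56 = -568436/10861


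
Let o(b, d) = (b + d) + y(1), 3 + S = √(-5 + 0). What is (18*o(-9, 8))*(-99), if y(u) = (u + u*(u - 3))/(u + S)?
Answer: 1386 - 198*I*√5 ≈ 1386.0 - 442.74*I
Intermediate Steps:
S = -3 + I*√5 (S = -3 + √(-5 + 0) = -3 + √(-5) = -3 + I*√5 ≈ -3.0 + 2.2361*I)
y(u) = (u + u*(-3 + u))/(-3 + u + I*√5) (y(u) = (u + u*(u - 3))/(u + (-3 + I*√5)) = (u + u*(-3 + u))/(-3 + u + I*√5))
o(b, d) = b + d - 1/(-2 + I*√5) (o(b, d) = (b + d) + 1*(-2 + 1)/(-3 + 1 + I*√5) = (b + d) + 1*(-1)/(-2 + I*√5) = (b + d) - 1/(-2 + I*√5) = b + d - 1/(-2 + I*√5))
(18*o(-9, 8))*(-99) = (18*(2/9 - 9 + 8 + I*√5/9))*(-99) = (18*(-7/9 + I*√5/9))*(-99) = (-14 + 2*I*√5)*(-99) = 1386 - 198*I*√5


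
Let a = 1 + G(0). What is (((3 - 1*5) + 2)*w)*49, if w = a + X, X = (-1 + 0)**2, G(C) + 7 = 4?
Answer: 0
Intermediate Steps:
G(C) = -3 (G(C) = -7 + 4 = -3)
X = 1 (X = (-1)**2 = 1)
a = -2 (a = 1 - 3 = -2)
w = -1 (w = -2 + 1 = -1)
(((3 - 1*5) + 2)*w)*49 = (((3 - 1*5) + 2)*(-1))*49 = (((3 - 5) + 2)*(-1))*49 = ((-2 + 2)*(-1))*49 = (0*(-1))*49 = 0*49 = 0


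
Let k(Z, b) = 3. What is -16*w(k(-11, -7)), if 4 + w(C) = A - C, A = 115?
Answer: -1728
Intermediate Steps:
w(C) = 111 - C (w(C) = -4 + (115 - C) = 111 - C)
-16*w(k(-11, -7)) = -16*(111 - 1*3) = -16*(111 - 3) = -16*108 = -1728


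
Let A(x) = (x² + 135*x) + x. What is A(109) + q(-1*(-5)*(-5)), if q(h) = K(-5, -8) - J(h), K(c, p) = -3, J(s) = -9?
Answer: 26711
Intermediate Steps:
A(x) = x² + 136*x
q(h) = 6 (q(h) = -3 - 1*(-9) = -3 + 9 = 6)
A(109) + q(-1*(-5)*(-5)) = 109*(136 + 109) + 6 = 109*245 + 6 = 26705 + 6 = 26711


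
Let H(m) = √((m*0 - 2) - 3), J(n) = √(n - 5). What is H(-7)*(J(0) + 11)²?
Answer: -110 + 116*I*√5 ≈ -110.0 + 259.38*I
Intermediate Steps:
J(n) = √(-5 + n)
H(m) = I*√5 (H(m) = √((0 - 2) - 3) = √(-2 - 3) = √(-5) = I*√5)
H(-7)*(J(0) + 11)² = (I*√5)*(√(-5 + 0) + 11)² = (I*√5)*(√(-5) + 11)² = (I*√5)*(I*√5 + 11)² = (I*√5)*(11 + I*√5)² = I*√5*(11 + I*√5)²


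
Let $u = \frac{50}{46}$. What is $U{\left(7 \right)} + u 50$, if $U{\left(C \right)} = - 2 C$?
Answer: $\frac{928}{23} \approx 40.348$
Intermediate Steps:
$u = \frac{25}{23}$ ($u = 50 \cdot \frac{1}{46} = \frac{25}{23} \approx 1.087$)
$U{\left(7 \right)} + u 50 = \left(-2\right) 7 + \frac{25}{23} \cdot 50 = -14 + \frac{1250}{23} = \frac{928}{23}$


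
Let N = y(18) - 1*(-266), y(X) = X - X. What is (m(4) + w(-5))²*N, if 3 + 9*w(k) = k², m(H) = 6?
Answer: 1536416/81 ≈ 18968.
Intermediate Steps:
y(X) = 0
N = 266 (N = 0 - 1*(-266) = 0 + 266 = 266)
w(k) = -⅓ + k²/9
(m(4) + w(-5))²*N = (6 + (-⅓ + (⅑)*(-5)²))²*266 = (6 + (-⅓ + (⅑)*25))²*266 = (6 + (-⅓ + 25/9))²*266 = (6 + 22/9)²*266 = (76/9)²*266 = (5776/81)*266 = 1536416/81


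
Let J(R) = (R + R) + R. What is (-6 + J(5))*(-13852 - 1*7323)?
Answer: -190575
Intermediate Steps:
J(R) = 3*R (J(R) = 2*R + R = 3*R)
(-6 + J(5))*(-13852 - 1*7323) = (-6 + 3*5)*(-13852 - 1*7323) = (-6 + 15)*(-13852 - 7323) = 9*(-21175) = -190575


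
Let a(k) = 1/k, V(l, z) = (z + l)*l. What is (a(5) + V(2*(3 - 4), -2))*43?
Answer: 1763/5 ≈ 352.60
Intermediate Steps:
V(l, z) = l*(l + z) (V(l, z) = (l + z)*l = l*(l + z))
(a(5) + V(2*(3 - 4), -2))*43 = (1/5 + (2*(3 - 4))*(2*(3 - 4) - 2))*43 = (⅕ + (2*(-1))*(2*(-1) - 2))*43 = (⅕ - 2*(-2 - 2))*43 = (⅕ - 2*(-4))*43 = (⅕ + 8)*43 = (41/5)*43 = 1763/5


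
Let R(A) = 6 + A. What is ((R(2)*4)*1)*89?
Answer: 2848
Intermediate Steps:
((R(2)*4)*1)*89 = (((6 + 2)*4)*1)*89 = ((8*4)*1)*89 = (32*1)*89 = 32*89 = 2848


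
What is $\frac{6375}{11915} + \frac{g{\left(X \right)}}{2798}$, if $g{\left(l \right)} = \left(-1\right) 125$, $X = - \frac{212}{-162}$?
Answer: $\frac{3269575}{6667634} \approx 0.49037$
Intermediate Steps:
$X = \frac{106}{81}$ ($X = \left(-212\right) \left(- \frac{1}{162}\right) = \frac{106}{81} \approx 1.3086$)
$g{\left(l \right)} = -125$
$\frac{6375}{11915} + \frac{g{\left(X \right)}}{2798} = \frac{6375}{11915} - \frac{125}{2798} = 6375 \cdot \frac{1}{11915} - \frac{125}{2798} = \frac{1275}{2383} - \frac{125}{2798} = \frac{3269575}{6667634}$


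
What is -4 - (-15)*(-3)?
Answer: -49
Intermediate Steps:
-4 - (-15)*(-3) = -4 - 15*3 = -4 - 45 = -49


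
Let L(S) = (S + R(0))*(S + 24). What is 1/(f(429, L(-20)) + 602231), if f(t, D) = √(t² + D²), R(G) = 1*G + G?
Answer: 602231/362681986920 - √190441/362681986920 ≈ 1.6593e-6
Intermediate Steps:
R(G) = 2*G (R(G) = G + G = 2*G)
L(S) = S*(24 + S) (L(S) = (S + 2*0)*(S + 24) = (S + 0)*(24 + S) = S*(24 + S))
f(t, D) = √(D² + t²)
1/(f(429, L(-20)) + 602231) = 1/(√((-20*(24 - 20))² + 429²) + 602231) = 1/(√((-20*4)² + 184041) + 602231) = 1/(√((-80)² + 184041) + 602231) = 1/(√(6400 + 184041) + 602231) = 1/(√190441 + 602231) = 1/(602231 + √190441)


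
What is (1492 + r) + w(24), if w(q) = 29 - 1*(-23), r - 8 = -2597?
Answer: -1045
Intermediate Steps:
r = -2589 (r = 8 - 2597 = -2589)
w(q) = 52 (w(q) = 29 + 23 = 52)
(1492 + r) + w(24) = (1492 - 2589) + 52 = -1097 + 52 = -1045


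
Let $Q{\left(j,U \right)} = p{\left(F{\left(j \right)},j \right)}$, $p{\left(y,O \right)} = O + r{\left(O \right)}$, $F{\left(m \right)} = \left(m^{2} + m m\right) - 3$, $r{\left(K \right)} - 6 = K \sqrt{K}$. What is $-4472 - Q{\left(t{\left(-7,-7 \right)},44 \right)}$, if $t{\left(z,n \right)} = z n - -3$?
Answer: $-4530 - 104 \sqrt{13} \approx -4905.0$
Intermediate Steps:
$r{\left(K \right)} = 6 + K^{\frac{3}{2}}$ ($r{\left(K \right)} = 6 + K \sqrt{K} = 6 + K^{\frac{3}{2}}$)
$F{\left(m \right)} = -3 + 2 m^{2}$ ($F{\left(m \right)} = \left(m^{2} + m^{2}\right) - 3 = 2 m^{2} - 3 = -3 + 2 m^{2}$)
$t{\left(z,n \right)} = 3 + n z$ ($t{\left(z,n \right)} = n z + 3 = 3 + n z$)
$p{\left(y,O \right)} = 6 + O + O^{\frac{3}{2}}$ ($p{\left(y,O \right)} = O + \left(6 + O^{\frac{3}{2}}\right) = 6 + O + O^{\frac{3}{2}}$)
$Q{\left(j,U \right)} = 6 + j + j^{\frac{3}{2}}$
$-4472 - Q{\left(t{\left(-7,-7 \right)},44 \right)} = -4472 - \left(6 + \left(3 - -49\right) + \left(3 - -49\right)^{\frac{3}{2}}\right) = -4472 - \left(6 + \left(3 + 49\right) + \left(3 + 49\right)^{\frac{3}{2}}\right) = -4472 - \left(6 + 52 + 52^{\frac{3}{2}}\right) = -4472 - \left(6 + 52 + 104 \sqrt{13}\right) = -4472 - \left(58 + 104 \sqrt{13}\right) = -4530 - 104 \sqrt{13}$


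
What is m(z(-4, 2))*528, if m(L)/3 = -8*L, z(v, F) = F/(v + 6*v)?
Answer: 6336/7 ≈ 905.14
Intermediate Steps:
z(v, F) = F/(7*v) (z(v, F) = F/((7*v)) = F*(1/(7*v)) = F/(7*v))
m(L) = -24*L (m(L) = 3*(-8*L) = -24*L)
m(z(-4, 2))*528 = -24*2/(7*(-4))*528 = -24*2*(-1)/(7*4)*528 = -24*(-1/14)*528 = (12/7)*528 = 6336/7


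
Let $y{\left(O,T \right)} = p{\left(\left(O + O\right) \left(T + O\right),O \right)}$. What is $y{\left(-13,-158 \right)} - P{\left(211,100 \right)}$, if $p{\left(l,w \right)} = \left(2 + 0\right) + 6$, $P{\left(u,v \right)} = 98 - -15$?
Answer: $-105$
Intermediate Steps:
$P{\left(u,v \right)} = 113$ ($P{\left(u,v \right)} = 98 + 15 = 113$)
$p{\left(l,w \right)} = 8$ ($p{\left(l,w \right)} = 2 + 6 = 8$)
$y{\left(O,T \right)} = 8$
$y{\left(-13,-158 \right)} - P{\left(211,100 \right)} = 8 - 113 = -105$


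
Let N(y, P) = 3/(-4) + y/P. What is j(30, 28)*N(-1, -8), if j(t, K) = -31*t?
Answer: 2325/4 ≈ 581.25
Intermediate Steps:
N(y, P) = -¾ + y/P (N(y, P) = 3*(-¼) + y/P = -¾ + y/P)
j(30, 28)*N(-1, -8) = (-31*30)*(-¾ - 1/(-8)) = -930*(-¾ - 1*(-⅛)) = -930*(-¾ + ⅛) = -930*(-5/8) = 2325/4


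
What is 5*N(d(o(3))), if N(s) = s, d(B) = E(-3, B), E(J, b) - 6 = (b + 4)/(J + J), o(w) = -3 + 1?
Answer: 85/3 ≈ 28.333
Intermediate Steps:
o(w) = -2
E(J, b) = 6 + (4 + b)/(2*J) (E(J, b) = 6 + (b + 4)/(J + J) = 6 + (4 + b)/((2*J)) = 6 + (4 + b)*(1/(2*J)) = 6 + (4 + b)/(2*J))
d(B) = 16/3 - B/6 (d(B) = (1/2)*(4 + B + 12*(-3))/(-3) = (1/2)*(-1/3)*(4 + B - 36) = (1/2)*(-1/3)*(-32 + B) = 16/3 - B/6)
5*N(d(o(3))) = 5*(16/3 - 1/6*(-2)) = 5*(16/3 + 1/3) = 5*(17/3) = 85/3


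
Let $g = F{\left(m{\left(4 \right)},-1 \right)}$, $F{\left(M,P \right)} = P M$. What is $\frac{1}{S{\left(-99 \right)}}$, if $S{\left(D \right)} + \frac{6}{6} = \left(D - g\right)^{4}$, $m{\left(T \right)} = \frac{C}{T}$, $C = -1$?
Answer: $\frac{256}{24840596625} \approx 1.0306 \cdot 10^{-8}$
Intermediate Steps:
$m{\left(T \right)} = - \frac{1}{T}$
$F{\left(M,P \right)} = M P$
$g = \frac{1}{4}$ ($g = - \frac{1}{4} \left(-1\right) = \left(-1\right) \frac{1}{4} \left(-1\right) = \left(- \frac{1}{4}\right) \left(-1\right) = \frac{1}{4} \approx 0.25$)
$S{\left(D \right)} = -1 + \left(- \frac{1}{4} + D\right)^{4}$ ($S{\left(D \right)} = -1 + \left(D - \frac{1}{4}\right)^{4} = -1 + \left(- \frac{1}{4} + D\right)^{4}$)
$\frac{1}{S{\left(-99 \right)}} = \frac{1}{-1 + \frac{\left(-1 + 4 \left(-99\right)\right)^{4}}{256}} = \frac{1}{-1 + \frac{\left(-1 - 396\right)^{4}}{256}} = \frac{1}{-1 + \frac{\left(-397\right)^{4}}{256}} = \frac{1}{-1 + \frac{1}{256} \cdot 24840596881} = \frac{1}{-1 + \frac{24840596881}{256}} = \frac{1}{\frac{24840596625}{256}} = \frac{256}{24840596625}$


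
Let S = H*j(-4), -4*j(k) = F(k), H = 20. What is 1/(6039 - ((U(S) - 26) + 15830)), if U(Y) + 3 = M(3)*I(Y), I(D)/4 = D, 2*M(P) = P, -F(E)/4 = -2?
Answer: -1/9522 ≈ -0.00010502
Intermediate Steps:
F(E) = 8 (F(E) = -4*(-2) = 8)
j(k) = -2 (j(k) = -¼*8 = -2)
M(P) = P/2
I(D) = 4*D
S = -40 (S = 20*(-2) = -40)
U(Y) = -3 + 6*Y (U(Y) = -3 + ((½)*3)*(4*Y) = -3 + 3*(4*Y)/2 = -3 + 6*Y)
1/(6039 - ((U(S) - 26) + 15830)) = 1/(6039 - (((-3 + 6*(-40)) - 26) + 15830)) = 1/(6039 - (((-3 - 240) - 26) + 15830)) = 1/(6039 - ((-243 - 26) + 15830)) = 1/(6039 - (-269 + 15830)) = 1/(6039 - 1*15561) = 1/(6039 - 15561) = 1/(-9522) = -1/9522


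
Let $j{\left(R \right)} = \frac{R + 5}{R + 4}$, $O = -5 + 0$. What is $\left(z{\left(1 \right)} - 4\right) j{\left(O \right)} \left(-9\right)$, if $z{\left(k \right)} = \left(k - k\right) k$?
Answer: $0$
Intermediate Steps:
$z{\left(k \right)} = 0$ ($z{\left(k \right)} = 0 k = 0$)
$O = -5$
$j{\left(R \right)} = \frac{5 + R}{4 + R}$
$\left(z{\left(1 \right)} - 4\right) j{\left(O \right)} \left(-9\right) = \left(0 - 4\right) \frac{5 - 5}{4 - 5} \left(-9\right) = - 4 \frac{1}{-1} \cdot 0 \left(-9\right) = - 4 \left(\left(-1\right) 0\right) \left(-9\right) = \left(-4\right) 0 \left(-9\right) = 0 \left(-9\right) = 0$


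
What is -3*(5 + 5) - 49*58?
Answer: -2872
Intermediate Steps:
-3*(5 + 5) - 49*58 = -3*10 - 2842 = -30 - 2842 = -2872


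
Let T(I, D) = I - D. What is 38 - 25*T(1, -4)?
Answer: -87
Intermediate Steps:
38 - 25*T(1, -4) = 38 - 25*(1 - 1*(-4)) = 38 - 25*(1 + 4) = 38 - 25*5 = 38 - 125 = -87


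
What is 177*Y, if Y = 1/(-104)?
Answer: -177/104 ≈ -1.7019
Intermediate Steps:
Y = -1/104 ≈ -0.0096154
177*Y = 177*(-1/104) = -177/104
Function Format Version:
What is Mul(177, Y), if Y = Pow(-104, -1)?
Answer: Rational(-177, 104) ≈ -1.7019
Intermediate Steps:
Y = Rational(-1, 104) ≈ -0.0096154
Mul(177, Y) = Mul(177, Rational(-1, 104)) = Rational(-177, 104)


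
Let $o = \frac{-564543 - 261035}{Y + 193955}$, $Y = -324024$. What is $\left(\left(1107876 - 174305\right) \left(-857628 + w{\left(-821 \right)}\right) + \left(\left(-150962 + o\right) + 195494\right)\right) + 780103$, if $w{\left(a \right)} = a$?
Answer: $- \frac{104240192812299758}{130069} \approx -8.0142 \cdot 10^{11}$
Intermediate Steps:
$o = \frac{825578}{130069}$ ($o = \frac{-564543 - 261035}{-324024 + 193955} = - \frac{825578}{-130069} = \left(-825578\right) \left(- \frac{1}{130069}\right) = \frac{825578}{130069} \approx 6.3472$)
$\left(\left(1107876 - 174305\right) \left(-857628 + w{\left(-821 \right)}\right) + \left(\left(-150962 + o\right) + 195494\right)\right) + 780103 = \left(\left(1107876 - 174305\right) \left(-857628 - 821\right) + \left(\left(-150962 + \frac{825578}{130069}\right) + 195494\right)\right) + 780103 = \left(933571 \left(-858449\right) + \left(- \frac{19634650800}{130069} + 195494\right)\right) + 780103 = \left(-801423091379 + \frac{5793058286}{130069}\right) + 780103 = - \frac{104240294279516865}{130069} + 780103 = - \frac{104240192812299758}{130069}$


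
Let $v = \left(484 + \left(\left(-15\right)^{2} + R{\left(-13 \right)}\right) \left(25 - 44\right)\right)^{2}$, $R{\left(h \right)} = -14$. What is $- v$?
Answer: $-12425625$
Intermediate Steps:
$v = 12425625$ ($v = \left(484 + \left(\left(-15\right)^{2} - 14\right) \left(25 - 44\right)\right)^{2} = \left(484 + \left(225 - 14\right) \left(-19\right)\right)^{2} = \left(484 + 211 \left(-19\right)\right)^{2} = \left(484 - 4009\right)^{2} = \left(-3525\right)^{2} = 12425625$)
$- v = \left(-1\right) 12425625 = -12425625$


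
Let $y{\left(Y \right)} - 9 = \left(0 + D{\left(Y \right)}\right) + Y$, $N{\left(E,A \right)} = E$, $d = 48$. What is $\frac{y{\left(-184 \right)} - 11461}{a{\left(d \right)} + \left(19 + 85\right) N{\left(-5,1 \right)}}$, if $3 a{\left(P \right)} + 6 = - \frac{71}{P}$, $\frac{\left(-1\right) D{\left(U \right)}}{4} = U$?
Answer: $\frac{1569600}{75239} \approx 20.862$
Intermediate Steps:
$D{\left(U \right)} = - 4 U$
$a{\left(P \right)} = -2 - \frac{71}{3 P}$ ($a{\left(P \right)} = -2 + \frac{\left(-71\right) \frac{1}{P}}{3} = -2 - \frac{71}{3 P}$)
$y{\left(Y \right)} = 9 - 3 Y$ ($y{\left(Y \right)} = 9 + \left(\left(0 - 4 Y\right) + Y\right) = 9 + \left(- 4 Y + Y\right) = 9 - 3 Y$)
$\frac{y{\left(-184 \right)} - 11461}{a{\left(d \right)} + \left(19 + 85\right) N{\left(-5,1 \right)}} = \frac{\left(9 - -552\right) - 11461}{\left(-2 - \frac{71}{3 \cdot 48}\right) + \left(19 + 85\right) \left(-5\right)} = \frac{\left(9 + 552\right) - 11461}{\left(-2 - \frac{71}{144}\right) + 104 \left(-5\right)} = \frac{561 - 11461}{\left(-2 - \frac{71}{144}\right) - 520} = - \frac{10900}{- \frac{359}{144} - 520} = - \frac{10900}{- \frac{75239}{144}} = \left(-10900\right) \left(- \frac{144}{75239}\right) = \frac{1569600}{75239}$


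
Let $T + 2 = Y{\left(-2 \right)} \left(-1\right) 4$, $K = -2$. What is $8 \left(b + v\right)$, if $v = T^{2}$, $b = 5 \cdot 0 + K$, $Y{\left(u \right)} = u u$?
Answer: $2576$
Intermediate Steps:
$Y{\left(u \right)} = u^{2}$
$b = -2$ ($b = 5 \cdot 0 - 2 = 0 - 2 = -2$)
$T = -18$ ($T = -2 + \left(-2\right)^{2} \left(-1\right) 4 = -2 + 4 \left(-1\right) 4 = -2 - 16 = -18$)
$v = 324$ ($v = \left(-18\right)^{2} = 324$)
$8 \left(b + v\right) = 8 \left(-2 + 324\right) = 8 \cdot 322 = 2576$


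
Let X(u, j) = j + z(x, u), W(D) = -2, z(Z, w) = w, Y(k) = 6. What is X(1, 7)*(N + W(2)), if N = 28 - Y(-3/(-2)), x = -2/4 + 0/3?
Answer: 160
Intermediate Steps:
x = -1/2 (x = -2*1/4 + 0*(1/3) = -1/2 + 0 = -1/2 ≈ -0.50000)
X(u, j) = j + u
N = 22 (N = 28 - 1*6 = 28 - 6 = 22)
X(1, 7)*(N + W(2)) = (7 + 1)*(22 - 2) = 8*20 = 160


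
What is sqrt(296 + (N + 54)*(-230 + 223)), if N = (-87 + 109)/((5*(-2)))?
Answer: 3*I*sqrt(185)/5 ≈ 8.1609*I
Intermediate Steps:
N = -11/5 (N = 22/(-10) = 22*(-1/10) = -11/5 ≈ -2.2000)
sqrt(296 + (N + 54)*(-230 + 223)) = sqrt(296 + (-11/5 + 54)*(-230 + 223)) = sqrt(296 + (259/5)*(-7)) = sqrt(296 - 1813/5) = sqrt(-333/5) = 3*I*sqrt(185)/5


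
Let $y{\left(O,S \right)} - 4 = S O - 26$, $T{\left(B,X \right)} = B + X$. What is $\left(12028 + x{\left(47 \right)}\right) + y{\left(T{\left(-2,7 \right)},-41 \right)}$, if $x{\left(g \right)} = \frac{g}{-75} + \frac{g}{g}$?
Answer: $\frac{885103}{75} \approx 11801.0$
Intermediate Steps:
$x{\left(g \right)} = 1 - \frac{g}{75}$ ($x{\left(g \right)} = g \left(- \frac{1}{75}\right) + 1 = - \frac{g}{75} + 1 = 1 - \frac{g}{75}$)
$y{\left(O,S \right)} = -22 + O S$ ($y{\left(O,S \right)} = 4 + \left(S O - 26\right) = 4 + \left(O S - 26\right) = 4 + \left(-26 + O S\right) = -22 + O S$)
$\left(12028 + x{\left(47 \right)}\right) + y{\left(T{\left(-2,7 \right)},-41 \right)} = \left(12028 + \left(1 - \frac{47}{75}\right)\right) + \left(-22 + \left(-2 + 7\right) \left(-41\right)\right) = \left(12028 + \left(1 - \frac{47}{75}\right)\right) + \left(-22 + 5 \left(-41\right)\right) = \left(12028 + \frac{28}{75}\right) - 227 = \frac{902128}{75} - 227 = \frac{885103}{75}$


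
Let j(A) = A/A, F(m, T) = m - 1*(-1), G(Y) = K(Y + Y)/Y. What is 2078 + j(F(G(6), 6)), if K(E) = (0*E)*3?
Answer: 2079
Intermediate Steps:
K(E) = 0 (K(E) = 0*3 = 0)
G(Y) = 0 (G(Y) = 0/Y = 0)
F(m, T) = 1 + m (F(m, T) = m + 1 = 1 + m)
j(A) = 1
2078 + j(F(G(6), 6)) = 2078 + 1 = 2079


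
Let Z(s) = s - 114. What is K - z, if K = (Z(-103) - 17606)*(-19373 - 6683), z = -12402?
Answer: 464408490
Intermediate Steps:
Z(s) = -114 + s
K = 464396088 (K = ((-114 - 103) - 17606)*(-19373 - 6683) = (-217 - 17606)*(-26056) = -17823*(-26056) = 464396088)
K - z = 464396088 - 1*(-12402) = 464396088 + 12402 = 464408490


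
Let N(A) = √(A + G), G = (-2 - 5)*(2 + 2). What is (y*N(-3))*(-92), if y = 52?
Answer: -4784*I*√31 ≈ -26636.0*I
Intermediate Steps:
G = -28 (G = -7*4 = -28)
N(A) = √(-28 + A) (N(A) = √(A - 28) = √(-28 + A))
(y*N(-3))*(-92) = (52*√(-28 - 3))*(-92) = (52*√(-31))*(-92) = (52*(I*√31))*(-92) = (52*I*√31)*(-92) = -4784*I*√31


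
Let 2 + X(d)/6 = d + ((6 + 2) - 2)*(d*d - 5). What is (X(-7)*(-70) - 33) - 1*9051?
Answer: -116184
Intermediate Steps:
X(d) = -192 + 6*d + 36*d**2 (X(d) = -12 + 6*(d + ((6 + 2) - 2)*(d*d - 5)) = -12 + 6*(d + (8 - 2)*(d**2 - 5)) = -12 + 6*(d + 6*(-5 + d**2)) = -12 + 6*(d + (-30 + 6*d**2)) = -12 + 6*(-30 + d + 6*d**2) = -12 + (-180 + 6*d + 36*d**2) = -192 + 6*d + 36*d**2)
(X(-7)*(-70) - 33) - 1*9051 = ((-192 + 6*(-7) + 36*(-7)**2)*(-70) - 33) - 1*9051 = ((-192 - 42 + 36*49)*(-70) - 33) - 9051 = ((-192 - 42 + 1764)*(-70) - 33) - 9051 = (1530*(-70) - 33) - 9051 = (-107100 - 33) - 9051 = -107133 - 9051 = -116184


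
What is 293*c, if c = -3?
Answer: -879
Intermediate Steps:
293*c = 293*(-3) = -879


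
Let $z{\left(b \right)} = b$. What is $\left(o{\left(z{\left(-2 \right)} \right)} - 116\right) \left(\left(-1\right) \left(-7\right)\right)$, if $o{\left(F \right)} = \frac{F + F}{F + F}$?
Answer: $-805$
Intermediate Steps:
$o{\left(F \right)} = 1$ ($o{\left(F \right)} = \frac{2 F}{2 F} = 2 F \frac{1}{2 F} = 1$)
$\left(o{\left(z{\left(-2 \right)} \right)} - 116\right) \left(\left(-1\right) \left(-7\right)\right) = \left(1 - 116\right) \left(\left(-1\right) \left(-7\right)\right) = \left(-115\right) 7 = -805$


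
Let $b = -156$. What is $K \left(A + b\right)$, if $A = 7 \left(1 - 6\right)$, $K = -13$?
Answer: $2483$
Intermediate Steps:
$A = -35$ ($A = 7 \left(-5\right) = -35$)
$K \left(A + b\right) = - 13 \left(-35 - 156\right) = \left(-13\right) \left(-191\right) = 2483$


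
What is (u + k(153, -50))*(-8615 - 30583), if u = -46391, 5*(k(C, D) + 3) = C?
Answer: 9086762766/5 ≈ 1.8174e+9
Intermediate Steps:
k(C, D) = -3 + C/5
(u + k(153, -50))*(-8615 - 30583) = (-46391 + (-3 + (⅕)*153))*(-8615 - 30583) = (-46391 + (-3 + 153/5))*(-39198) = (-46391 + 138/5)*(-39198) = -231817/5*(-39198) = 9086762766/5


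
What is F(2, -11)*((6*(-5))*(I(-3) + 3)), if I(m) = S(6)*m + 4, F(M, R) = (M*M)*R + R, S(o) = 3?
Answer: -3300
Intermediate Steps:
F(M, R) = R + R*M² (F(M, R) = M²*R + R = R*M² + R = R + R*M²)
I(m) = 4 + 3*m (I(m) = 3*m + 4 = 4 + 3*m)
F(2, -11)*((6*(-5))*(I(-3) + 3)) = (-11*(1 + 2²))*((6*(-5))*((4 + 3*(-3)) + 3)) = (-11*(1 + 4))*(-30*((4 - 9) + 3)) = (-11*5)*(-30*(-5 + 3)) = -(-1650)*(-2) = -55*60 = -3300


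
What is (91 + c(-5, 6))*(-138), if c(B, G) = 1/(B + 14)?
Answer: -37720/3 ≈ -12573.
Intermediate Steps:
c(B, G) = 1/(14 + B)
(91 + c(-5, 6))*(-138) = (91 + 1/(14 - 5))*(-138) = (91 + 1/9)*(-138) = (820/9)*(-138) = -37720/3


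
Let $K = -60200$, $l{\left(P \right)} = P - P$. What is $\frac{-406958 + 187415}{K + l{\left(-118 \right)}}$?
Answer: $\frac{219543}{60200} \approx 3.6469$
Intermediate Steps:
$l{\left(P \right)} = 0$
$\frac{-406958 + 187415}{K + l{\left(-118 \right)}} = \frac{-406958 + 187415}{-60200 + 0} = - \frac{219543}{-60200} = \left(-219543\right) \left(- \frac{1}{60200}\right) = \frac{219543}{60200}$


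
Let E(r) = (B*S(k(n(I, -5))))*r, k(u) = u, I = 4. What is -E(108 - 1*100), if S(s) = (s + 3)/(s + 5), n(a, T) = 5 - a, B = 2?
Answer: -32/3 ≈ -10.667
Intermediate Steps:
S(s) = (3 + s)/(5 + s)
E(r) = 4*r/3 (E(r) = (2*((3 + (5 - 1*4))/(5 + (5 - 1*4))))*r = (2*((3 + (5 - 4))/(5 + (5 - 4))))*r = (2*((3 + 1)/(5 + 1)))*r = (2*(4/6))*r = (2*((1/6)*4))*r = (2*(2/3))*r = 4*r/3)
-E(108 - 1*100) = -4*(108 - 1*100)/3 = -4*(108 - 100)/3 = -4*8/3 = -1*32/3 = -32/3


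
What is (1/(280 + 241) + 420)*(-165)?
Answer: -36105465/521 ≈ -69300.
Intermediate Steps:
(1/(280 + 241) + 420)*(-165) = (1/521 + 420)*(-165) = (218821/521)*(-165) = -36105465/521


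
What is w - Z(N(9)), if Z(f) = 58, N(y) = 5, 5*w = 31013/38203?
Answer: -11047857/191015 ≈ -57.838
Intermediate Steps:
w = 31013/191015 (w = (31013/38203)/5 = (31013*(1/38203))/5 = (⅕)*(31013/38203) = 31013/191015 ≈ 0.16236)
w - Z(N(9)) = 31013/191015 - 1*58 = 31013/191015 - 58 = -11047857/191015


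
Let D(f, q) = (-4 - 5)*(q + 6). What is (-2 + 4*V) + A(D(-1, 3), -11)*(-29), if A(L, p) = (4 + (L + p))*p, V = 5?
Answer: -28054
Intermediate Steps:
D(f, q) = -54 - 9*q (D(f, q) = -9*(6 + q) = -54 - 9*q)
A(L, p) = p*(4 + L + p) (A(L, p) = (4 + L + p)*p = p*(4 + L + p))
(-2 + 4*V) + A(D(-1, 3), -11)*(-29) = (-2 + 4*5) - 11*(4 + (-54 - 9*3) - 11)*(-29) = (-2 + 20) - 11*(4 + (-54 - 27) - 11)*(-29) = 18 - 11*(4 - 81 - 11)*(-29) = 18 - 11*(-88)*(-29) = 18 + 968*(-29) = 18 - 28072 = -28054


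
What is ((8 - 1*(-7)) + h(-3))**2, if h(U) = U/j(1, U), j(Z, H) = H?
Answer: 256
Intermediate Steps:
h(U) = 1 (h(U) = U/U = 1)
((8 - 1*(-7)) + h(-3))**2 = ((8 - 1*(-7)) + 1)**2 = ((8 + 7) + 1)**2 = (15 + 1)**2 = 16**2 = 256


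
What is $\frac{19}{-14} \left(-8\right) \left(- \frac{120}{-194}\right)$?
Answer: $\frac{4560}{679} \approx 6.7158$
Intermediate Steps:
$\frac{19}{-14} \left(-8\right) \left(- \frac{120}{-194}\right) = 19 \left(- \frac{1}{14}\right) \left(-8\right) \left(\left(-120\right) \left(- \frac{1}{194}\right)\right) = \left(- \frac{19}{14}\right) \left(-8\right) \frac{60}{97} = \frac{76}{7} \cdot \frac{60}{97} = \frac{4560}{679}$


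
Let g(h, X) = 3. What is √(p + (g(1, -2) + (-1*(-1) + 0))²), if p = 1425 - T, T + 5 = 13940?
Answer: I*√12494 ≈ 111.78*I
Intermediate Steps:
T = 13935 (T = -5 + 13940 = 13935)
p = -12510 (p = 1425 - 1*13935 = 1425 - 13935 = -12510)
√(p + (g(1, -2) + (-1*(-1) + 0))²) = √(-12510 + (3 + (-1*(-1) + 0))²) = √(-12510 + (3 + (1 + 0))²) = √(-12510 + (3 + 1)²) = √(-12510 + 4²) = √(-12510 + 16) = √(-12494) = I*√12494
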